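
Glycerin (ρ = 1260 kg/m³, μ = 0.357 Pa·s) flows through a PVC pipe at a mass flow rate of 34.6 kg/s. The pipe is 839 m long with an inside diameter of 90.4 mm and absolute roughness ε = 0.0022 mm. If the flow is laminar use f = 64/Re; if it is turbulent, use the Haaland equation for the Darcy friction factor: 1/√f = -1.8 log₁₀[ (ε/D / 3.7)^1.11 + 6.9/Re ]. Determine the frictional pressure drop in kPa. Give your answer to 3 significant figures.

ΔP ≈ 5020 kPa

A = πD²/4 = π(0.0904)²/4 = 0.006418 m²; mean velocity V = ṁ/(ρA) = 34.6/(1260 · 0.006418) = 4.278 m/s.
Reynolds number Re = ρVD/μ = 1260 · 4.278 · 0.0904 / 0.357 = 1365.
Re < 2300 → laminar flow, so f = 64/Re = 64/1365 = 0.04688 (the turbulent correlation is not needed).
Darcy-Weisbach: ΔP = f(L/D)(ρV²/2) = 0.04688·(839/0.0904)·(1260·4.278²/2) = 0.04688·9281·1.153e+04 = 5.018e+06 Pa.
ΔP = 5.018e+06 Pa = 5020 kPa.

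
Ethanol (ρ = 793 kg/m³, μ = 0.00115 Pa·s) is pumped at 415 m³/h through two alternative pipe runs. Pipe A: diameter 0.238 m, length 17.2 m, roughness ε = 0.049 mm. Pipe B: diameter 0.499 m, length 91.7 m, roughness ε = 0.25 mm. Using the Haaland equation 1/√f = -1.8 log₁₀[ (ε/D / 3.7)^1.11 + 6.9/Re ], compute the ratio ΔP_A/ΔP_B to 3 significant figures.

Pipe A: V = Q/A = 0.1153/0.04449 = 2.591 m/s; Re = 4.253e+05; ε/D = 0.000206; Haaland → f = 0.01556; ΔP_A = f(L/D)(ρV²/2) = 2993 Pa.
Pipe B: V = Q/A = 0.1153/0.1956 = 0.5895 m/s; Re = 2.028e+05; ε/D = 0.000501; Haaland → f = 0.01862; ΔP_B = f(L/D)(ρV²/2) = 471.4 Pa.
ΔP_A/ΔP_B = 2993/471.4 = 6.35.

ΔP_A/ΔP_B ≈ 6.35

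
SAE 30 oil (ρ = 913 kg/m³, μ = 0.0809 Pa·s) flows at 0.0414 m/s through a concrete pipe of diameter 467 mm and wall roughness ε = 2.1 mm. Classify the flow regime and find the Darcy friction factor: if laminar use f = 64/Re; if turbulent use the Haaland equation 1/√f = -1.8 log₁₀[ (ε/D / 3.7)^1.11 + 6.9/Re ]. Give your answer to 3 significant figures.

Re = ρVD/μ = 913·0.0414·0.467/0.0809 = 218.2.
Re < 2300 → laminar, so f = 64/Re = 0.2933 (roughness is irrelevant in laminar flow).

f ≈ 0.293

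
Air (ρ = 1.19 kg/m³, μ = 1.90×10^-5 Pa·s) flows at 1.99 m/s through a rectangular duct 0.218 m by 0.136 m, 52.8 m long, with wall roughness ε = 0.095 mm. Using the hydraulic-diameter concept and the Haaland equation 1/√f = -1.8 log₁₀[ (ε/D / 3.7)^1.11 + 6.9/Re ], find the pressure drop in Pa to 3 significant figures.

ΔP ≈ 19.7 Pa

Hydraulic diameter D_h = 4A/P = 4·(0.218·0.136)/(2·(0.218+0.136)) = 0.1186/0.708 = 0.1675 m.
Re = ρVD_h/μ = 1.19·1.99·0.1675/1.9e-05 = 2.088e+04.
ε/D_h = 9.5e-05/0.1675 = 0.000567; Haaland gives 1/√f = -1.8 log₁₀[5.83e-05+0.000331] = 6.138, so f = 0.02654.
ΔP = f(L/D_h)(ρV²/2) = 0.02654·52.8/0.1675·2.356 = 19.71 Pa.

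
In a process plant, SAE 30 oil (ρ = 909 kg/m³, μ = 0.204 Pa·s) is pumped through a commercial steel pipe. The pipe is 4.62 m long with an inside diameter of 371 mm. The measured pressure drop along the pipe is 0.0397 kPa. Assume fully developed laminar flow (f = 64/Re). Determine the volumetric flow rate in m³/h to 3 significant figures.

For laminar flow, f = 64/Re with Re = ρVD/μ, so Darcy-Weisbach reduces to ΔP = 32μLV/D². Solving for V: V = ΔP·D²/(32μL) = 39.7·(0.371)²/(32·0.204·4.62) = 0.1812 m/s.
Check: Re = ρVD/μ = 909·0.1812·0.371/0.204 = 299.5 < 2300, so the laminar assumption holds.
Q = V·A = 0.1812·(π/4·0.371²) = 0.01959 m³/s = 70.5 m³/h.

Q ≈ 70.5 m³/h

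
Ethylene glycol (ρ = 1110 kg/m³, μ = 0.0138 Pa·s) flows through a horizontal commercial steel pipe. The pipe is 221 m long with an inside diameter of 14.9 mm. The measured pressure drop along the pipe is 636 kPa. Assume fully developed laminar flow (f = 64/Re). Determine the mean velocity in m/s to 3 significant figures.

V ≈ 1.45 m/s

For laminar flow, f = 64/Re with Re = ρVD/μ, so Darcy-Weisbach reduces to ΔP = 32μLV/D². Solving for V: V = ΔP·D²/(32μL) = 6.36e+05·(0.0149)²/(32·0.0138·221) = 1.447 m/s.
Check: Re = ρVD/μ = 1110·1.447·0.0149/0.0138 = 1734 < 2300, so the laminar assumption holds.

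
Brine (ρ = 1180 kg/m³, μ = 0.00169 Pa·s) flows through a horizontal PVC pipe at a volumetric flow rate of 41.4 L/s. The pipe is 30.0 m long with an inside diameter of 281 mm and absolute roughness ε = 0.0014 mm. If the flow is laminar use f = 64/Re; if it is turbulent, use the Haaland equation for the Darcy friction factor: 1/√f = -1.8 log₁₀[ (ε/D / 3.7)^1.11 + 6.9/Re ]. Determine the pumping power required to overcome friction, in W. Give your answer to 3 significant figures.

Q = 41.4 L/s = 41.4/1000 = 0.0414 m³/s.
Cross-sectional area A = πD²/4 = π(0.281)²/4 = 0.06202 m²; mean velocity V = Q/A = 0.0414/0.06202 = 0.6676 m/s.
Reynolds number Re = ρVD/μ = 1180 · 0.6676 · 0.281 / 0.00169 = 1.31e+05.
Re > 4000 → turbulent. Relative roughness ε/D = 1.4e-06/0.281 = 4.98e-06. Haaland: 1/√f = -1.8 log₁₀[(4.98e-06/3.7)^1.11 + 6.9/1.31e+05] = -1.8 log₁₀[3.04e-07 + 5.27e-05] = 7.697, so f = 0.01688.
Darcy-Weisbach: ΔP = f(L/D)(ρV²/2) = 0.01688·(30/0.281)·(1180·0.6676²/2) = 0.01688·106.8·262.9 = 473.9 Pa.
Pumping power P = QΔP = 0.0414·473.9 = 19.62 W = 19.6 W.

P ≈ 19.6 W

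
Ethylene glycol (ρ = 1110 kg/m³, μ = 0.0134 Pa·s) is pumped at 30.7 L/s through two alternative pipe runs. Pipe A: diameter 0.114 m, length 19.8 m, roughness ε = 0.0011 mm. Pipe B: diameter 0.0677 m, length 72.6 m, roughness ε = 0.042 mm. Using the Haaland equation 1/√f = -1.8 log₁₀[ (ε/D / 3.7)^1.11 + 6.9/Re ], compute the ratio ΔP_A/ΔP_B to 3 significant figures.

Pipe A: V = Q/A = 0.0307/0.01021 = 3.008 m/s; Re = 2.84e+04; ε/D = 9.65e-06; Haaland → f = 0.02364; ΔP_A = f(L/D)(ρV²/2) = 2.061e+04 Pa.
Pipe B: V = Q/A = 0.0307/0.0036 = 8.528 m/s; Re = 4.783e+04; ε/D = 0.00062; Haaland → f = 0.02279; ΔP_B = f(L/D)(ρV²/2) = 9.864e+05 Pa.
ΔP_A/ΔP_B = 2.061e+04/9.864e+05 = 0.0209.

ΔP_A/ΔP_B ≈ 0.0209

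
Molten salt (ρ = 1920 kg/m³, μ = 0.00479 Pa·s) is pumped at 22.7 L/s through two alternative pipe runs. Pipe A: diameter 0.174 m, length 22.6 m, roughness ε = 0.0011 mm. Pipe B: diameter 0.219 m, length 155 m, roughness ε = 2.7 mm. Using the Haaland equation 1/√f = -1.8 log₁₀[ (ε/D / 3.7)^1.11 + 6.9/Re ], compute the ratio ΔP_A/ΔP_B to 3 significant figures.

ΔP_A/ΔP_B ≈ 0.215

Pipe A: V = Q/A = 0.0227/0.02378 = 0.9546 m/s; Re = 6.658e+04; ε/D = 6.32e-06; Haaland → f = 0.01946; ΔP_A = f(L/D)(ρV²/2) = 2211 Pa.
Pipe B: V = Q/A = 0.0227/0.03767 = 0.6026 m/s; Re = 5.29e+04; ε/D = 0.0123; Haaland → f = 0.04175; ΔP_B = f(L/D)(ρV²/2) = 1.03e+04 Pa.
ΔP_A/ΔP_B = 2211/1.03e+04 = 0.215.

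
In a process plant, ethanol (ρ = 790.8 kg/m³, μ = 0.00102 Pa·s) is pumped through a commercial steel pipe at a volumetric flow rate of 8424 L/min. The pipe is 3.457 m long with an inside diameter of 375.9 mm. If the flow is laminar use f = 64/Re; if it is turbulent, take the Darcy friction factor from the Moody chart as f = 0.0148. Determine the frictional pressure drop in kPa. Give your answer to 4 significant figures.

ΔP ≈ 0.08614 kPa

Q = 8424 L/min = 8424/60000 = 0.1404 m³/s.
Cross-sectional area A = πD²/4 = π(0.3759)²/4 = 0.111 m²; mean velocity V = Q/A = 0.1404/0.111 = 1.265 m/s.
Reynolds number Re = ρVD/μ = 790.8 · 1.265 · 0.3759 / 0.00102 = 3.687e+05.
Re > 4000 → turbulent; use the Moody-chart value f = 0.0148.
Darcy-Weisbach: ΔP = f(L/D)(ρV²/2) = 0.0148·(3.457/0.3759)·(790.8·1.265²/2) = 0.0148·9.197·632.9 = 86.14 Pa.
ΔP = 86.14 Pa = 0.08614 kPa.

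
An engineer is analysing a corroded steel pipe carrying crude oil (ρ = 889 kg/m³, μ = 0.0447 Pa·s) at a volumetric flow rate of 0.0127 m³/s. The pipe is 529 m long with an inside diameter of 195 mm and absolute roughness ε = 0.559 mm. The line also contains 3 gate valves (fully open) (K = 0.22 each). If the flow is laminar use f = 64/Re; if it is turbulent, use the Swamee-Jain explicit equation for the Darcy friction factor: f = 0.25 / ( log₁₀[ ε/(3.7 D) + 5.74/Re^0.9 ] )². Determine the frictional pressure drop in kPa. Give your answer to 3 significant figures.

ΔP ≈ 8.52 kPa

Cross-sectional area A = πD²/4 = π(0.195)²/4 = 0.02986 m²; mean velocity V = Q/A = 0.0127/0.02986 = 0.4253 m/s.
Reynolds number Re = ρVD/μ = 889 · 0.4253 · 0.195 / 0.0447 = 1649.
Re < 2300 → laminar flow, so f = 64/Re = 64/1649 = 0.03881 (the turbulent correlation is not needed).
Total minor-loss coefficient ΣK = 3·0.22 = 0.66.
ΔP = [f·L/D + ΣK]·(ρV²/2) = [0.03881·529/0.195 + 0.66]·(889·0.4253²/2) = [105.3 + 0.66]·80.38 = 8515 Pa.
ΔP = 8515 Pa = 8.52 kPa.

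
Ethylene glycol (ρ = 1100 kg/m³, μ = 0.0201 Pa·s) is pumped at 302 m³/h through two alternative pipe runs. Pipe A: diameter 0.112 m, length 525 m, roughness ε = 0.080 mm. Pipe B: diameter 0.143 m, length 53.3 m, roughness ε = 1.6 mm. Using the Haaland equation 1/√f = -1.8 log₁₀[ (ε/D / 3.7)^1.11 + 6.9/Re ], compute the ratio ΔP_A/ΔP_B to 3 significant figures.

Pipe A: V = Q/A = 0.08389/0.009852 = 8.515 m/s; Re = 5.219e+04; ε/D = 0.000714; Haaland → f = 0.02276; ΔP_A = f(L/D)(ρV²/2) = 4.253e+06 Pa.
Pipe B: V = Q/A = 0.08389/0.01606 = 5.223 m/s; Re = 4.088e+04; ε/D = 0.0112; Haaland → f = 0.04073; ΔP_B = f(L/D)(ρV²/2) = 2.278e+05 Pa.
ΔP_A/ΔP_B = 4.253e+06/2.278e+05 = 18.7.

ΔP_A/ΔP_B ≈ 18.7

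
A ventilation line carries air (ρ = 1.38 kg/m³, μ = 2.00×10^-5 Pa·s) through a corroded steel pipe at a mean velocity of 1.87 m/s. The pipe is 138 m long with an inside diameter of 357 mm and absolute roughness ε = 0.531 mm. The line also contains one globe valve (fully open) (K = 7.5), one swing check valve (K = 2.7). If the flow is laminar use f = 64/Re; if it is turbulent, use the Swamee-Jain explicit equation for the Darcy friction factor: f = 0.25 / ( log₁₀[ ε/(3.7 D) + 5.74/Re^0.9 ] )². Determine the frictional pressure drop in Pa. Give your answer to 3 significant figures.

Reynolds number Re = ρVD/μ = 1.38 · 1.87 · 0.357 / 2e-05 = 4.606e+04.
Re > 4000 → turbulent. Relative roughness ε/D = 0.000531/0.357 = 0.00149. Swamee-Jain: f = 0.25/(log₁₀[0.00149/3.7 + 5.74/4.606e+04^0.9])² = 0.25/(log₁₀[0.000402 + 0.000365])² = 0.25/(-3.115)² = 0.02576.
Total minor-loss coefficient ΣK = 1·7.5 + 1·2.7 = 10.2.
ΔP = [f·L/D + ΣK]·(ρV²/2) = [0.02576·138/0.357 + 10.2]·(1.38·1.87²/2) = [9.957 + 10.2]·2.413 = 48.64 Pa.

ΔP ≈ 48.6 Pa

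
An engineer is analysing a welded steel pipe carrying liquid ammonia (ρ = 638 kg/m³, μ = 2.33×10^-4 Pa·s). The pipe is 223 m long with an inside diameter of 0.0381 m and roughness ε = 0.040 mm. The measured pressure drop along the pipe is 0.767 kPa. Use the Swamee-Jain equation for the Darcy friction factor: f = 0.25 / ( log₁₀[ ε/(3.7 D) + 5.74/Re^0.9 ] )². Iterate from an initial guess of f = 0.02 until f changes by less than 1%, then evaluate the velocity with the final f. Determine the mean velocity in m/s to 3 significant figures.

Rearranging Darcy-Weisbach: V = √(2·ΔP·D/(f·L·ρ)). With ε/D = 4e-05/0.0381 = 0.00105, iterate starting from f = 0.02:
  f = 0.02 → V = √(2·767·0.0381/(0.02·223·638)) = 0.1433 m/s; Re = ρVD/μ = 1.495e+04; f → 0.02993
  f = 0.02993 → V = 0.1172 m/s; Re = 1.222e+04; f → 0.03127
  f = 0.03127 → V = 0.1146 m/s; Re = 1.196e+04; f → 0.03142
Converged (Δf/f < 1%). With the final f = 0.03142: V = √(2·767·0.0381/(0.03142·223·638)) = 0.1143 m/s.

V ≈ 0.114 m/s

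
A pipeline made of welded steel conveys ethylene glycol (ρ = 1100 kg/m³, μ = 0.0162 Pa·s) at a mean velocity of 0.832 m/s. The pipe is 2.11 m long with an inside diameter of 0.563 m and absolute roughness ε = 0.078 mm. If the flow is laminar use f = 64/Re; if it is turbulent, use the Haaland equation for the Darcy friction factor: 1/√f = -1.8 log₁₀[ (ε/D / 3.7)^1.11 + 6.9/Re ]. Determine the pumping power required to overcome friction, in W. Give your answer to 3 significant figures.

P ≈ 6.88 W

Reynolds number Re = ρVD/μ = 1100 · 0.832 · 0.563 / 0.0162 = 3.181e+04.
Re > 4000 → turbulent. Relative roughness ε/D = 7.8e-05/0.563 = 0.000139. Haaland: 1/√f = -1.8 log₁₀[(0.000139/3.7)^1.11 + 6.9/3.181e+04] = -1.8 log₁₀[1.22e-05 + 0.000217] = 6.552, so f = 0.0233.
Darcy-Weisbach: ΔP = f(L/D)(ρV²/2) = 0.0233·(2.11/0.563)·(1100·0.832²/2) = 0.0233·3.748·380.7 = 33.24 Pa.
Q = V·A = 0.832·0.2489 = 0.2071 m³/s.
Pumping power P = QΔP = 0.2071·33.24 = 6.885 W = 6.88 W.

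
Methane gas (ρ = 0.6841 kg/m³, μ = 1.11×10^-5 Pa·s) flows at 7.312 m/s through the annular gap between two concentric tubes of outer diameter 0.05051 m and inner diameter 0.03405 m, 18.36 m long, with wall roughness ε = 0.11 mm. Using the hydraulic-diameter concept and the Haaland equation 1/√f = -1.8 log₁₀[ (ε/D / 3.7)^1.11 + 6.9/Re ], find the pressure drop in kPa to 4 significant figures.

Hydraulic diameter D_h = 4A/P = D_o - D_i = 0.05051 - 0.03405 = 0.01646 m.
Re = ρVD_h/μ = 0.6841·7.312·0.01646/1.11e-05 = 7418.
ε/D_h = 0.00011/0.01646 = 0.00668; Haaland gives 1/√f = -1.8 log₁₀[0.000902+0.00093] = 4.927, so f = 0.0412.
ΔP = f(L/D_h)(ρV²/2) = 0.0412·18.36/0.01646·18.29 = 840.4 Pa.
ΔP = 0.8404 kPa.

ΔP ≈ 0.8404 kPa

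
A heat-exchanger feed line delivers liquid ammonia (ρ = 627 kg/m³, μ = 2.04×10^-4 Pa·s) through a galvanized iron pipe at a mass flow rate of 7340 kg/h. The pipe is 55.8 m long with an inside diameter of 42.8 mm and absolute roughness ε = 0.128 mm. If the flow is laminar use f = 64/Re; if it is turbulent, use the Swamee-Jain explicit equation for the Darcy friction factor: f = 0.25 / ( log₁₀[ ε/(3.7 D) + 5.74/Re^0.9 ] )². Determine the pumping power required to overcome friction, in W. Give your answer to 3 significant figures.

ṁ = 7340 kg/h = 7340/3600 = 2.039 kg/s.
A = πD²/4 = π(0.0428)²/4 = 0.001439 m²; mean velocity V = ṁ/(ρA) = 2.039/(627 · 0.001439) = 2.26 m/s.
Reynolds number Re = ρVD/μ = 627 · 2.26 · 0.0428 / 0.000204 = 2.973e+05.
Re > 4000 → turbulent. Relative roughness ε/D = 0.000128/0.0428 = 0.00299. Swamee-Jain: f = 0.25/(log₁₀[0.00299/3.7 + 5.74/2.973e+05^0.9])² = 0.25/(log₁₀[0.000808 + 6.81e-05])² = 0.25/(-3.057)² = 0.02675.
Darcy-Weisbach: ΔP = f(L/D)(ρV²/2) = 0.02675·(55.8/0.0428)·(627·2.26²/2) = 0.02675·1304·1602 = 5.585e+04 Pa.
Q = ṁ/ρ = 2.039/627 = 0.003252 m³/s.
Pumping power P = QΔP = 0.003252·5.585e+04 = 181.6 W = 182 W.

P ≈ 182 W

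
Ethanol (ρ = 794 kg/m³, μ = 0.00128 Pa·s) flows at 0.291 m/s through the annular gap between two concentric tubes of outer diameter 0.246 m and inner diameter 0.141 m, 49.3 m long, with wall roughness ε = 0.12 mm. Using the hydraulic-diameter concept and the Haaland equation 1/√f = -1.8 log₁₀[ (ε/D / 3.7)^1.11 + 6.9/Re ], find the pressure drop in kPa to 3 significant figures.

ΔP ≈ 0.445 kPa

Hydraulic diameter D_h = 4A/P = D_o - D_i = 0.246 - 0.141 = 0.105 m.
Re = ρVD_h/μ = 794·0.291·0.105/0.00128 = 1.895e+04.
ε/D_h = 0.00012/0.105 = 0.00114; Haaland gives 1/√f = -1.8 log₁₀[0.000127+0.000364] = 5.956, so f = 0.02819.
ΔP = f(L/D_h)(ρV²/2) = 0.02819·49.3/0.105·33.62 = 445 Pa.
ΔP = 0.445 kPa.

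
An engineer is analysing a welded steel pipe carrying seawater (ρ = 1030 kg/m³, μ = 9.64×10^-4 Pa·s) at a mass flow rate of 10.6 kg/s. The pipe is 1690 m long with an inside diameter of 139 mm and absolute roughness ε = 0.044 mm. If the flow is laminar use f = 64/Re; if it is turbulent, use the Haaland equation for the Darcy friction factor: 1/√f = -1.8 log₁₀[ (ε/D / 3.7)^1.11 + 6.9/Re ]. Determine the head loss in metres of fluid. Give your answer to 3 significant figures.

h_f ≈ 5.49 m

A = πD²/4 = π(0.139)²/4 = 0.01517 m²; mean velocity V = ṁ/(ρA) = 10.6/(1030 · 0.01517) = 0.6782 m/s.
Reynolds number Re = ρVD/μ = 1030 · 0.6782 · 0.139 / 0.000964 = 1.007e+05.
Re > 4000 → turbulent. Relative roughness ε/D = 4.4e-05/0.139 = 0.000317. Haaland: 1/√f = -1.8 log₁₀[(0.000317/3.7)^1.11 + 6.9/1.007e+05] = -1.8 log₁₀[3.05e-05 + 6.85e-05] = 7.208, so f = 0.01925.
Darcy-Weisbach: ΔP = f(L/D)(ρV²/2) = 0.01925·(1690/0.139)·(1030·0.6782²/2) = 0.01925·1.216e+04·236.9 = 5.544e+04 Pa.
Head loss h_f = ΔP/(ρg) = 5.544e+04/(1030·9.81) = 5.49 m.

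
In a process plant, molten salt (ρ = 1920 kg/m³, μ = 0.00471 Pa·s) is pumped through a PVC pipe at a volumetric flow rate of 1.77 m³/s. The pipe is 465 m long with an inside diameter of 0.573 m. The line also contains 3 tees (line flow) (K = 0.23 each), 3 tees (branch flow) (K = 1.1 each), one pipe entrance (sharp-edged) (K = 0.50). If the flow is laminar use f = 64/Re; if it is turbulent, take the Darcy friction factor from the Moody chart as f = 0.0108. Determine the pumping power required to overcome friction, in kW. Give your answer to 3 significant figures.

P ≈ 1060 kW

Cross-sectional area A = πD²/4 = π(0.573)²/4 = 0.2579 m²; mean velocity V = Q/A = 1.77/0.2579 = 6.864 m/s.
Reynolds number Re = ρVD/μ = 1920 · 6.864 · 0.573 / 0.00471 = 1.603e+06.
Re > 4000 → turbulent; use the Moody-chart value f = 0.0108.
Total minor-loss coefficient ΣK = 3·0.23 + 3·1.1 + 1·0.5 = 4.49.
ΔP = [f·L/D + ΣK]·(ρV²/2) = [0.0108·465/0.573 + 4.49]·(1920·6.864²/2) = [8.764 + 4.49]·4.523e+04 = 5.995e+05 Pa.
Pumping power P = QΔP = 1.77·5.995e+05 = 1061000 W = 1060 kW.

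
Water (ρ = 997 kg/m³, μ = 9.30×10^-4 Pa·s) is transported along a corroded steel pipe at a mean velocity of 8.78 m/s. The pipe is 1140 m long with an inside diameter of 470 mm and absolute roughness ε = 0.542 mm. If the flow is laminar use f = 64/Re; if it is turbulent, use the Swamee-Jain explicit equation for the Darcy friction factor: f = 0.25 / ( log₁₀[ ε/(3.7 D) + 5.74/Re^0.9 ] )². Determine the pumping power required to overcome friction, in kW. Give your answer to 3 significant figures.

Reynolds number Re = ρVD/μ = 997 · 8.78 · 0.47 / 0.00093 = 4.424e+06.
Re > 4000 → turbulent. Relative roughness ε/D = 0.000542/0.47 = 0.00115. Swamee-Jain: f = 0.25/(log₁₀[0.00115/3.7 + 5.74/4.424e+06^0.9])² = 0.25/(log₁₀[0.000312 + 5.99e-06])² = 0.25/(-3.498)² = 0.02043.
Darcy-Weisbach: ΔP = f(L/D)(ρV²/2) = 0.02043·(1140/0.47)·(997·8.78²/2) = 0.02043·2426·3.843e+04 = 1.904e+06 Pa.
Q = V·A = 8.78·0.1735 = 1.523 m³/s.
Pumping power P = QΔP = 1.523·1.904e+06 = 2901000 W = 2900 kW.

P ≈ 2900 kW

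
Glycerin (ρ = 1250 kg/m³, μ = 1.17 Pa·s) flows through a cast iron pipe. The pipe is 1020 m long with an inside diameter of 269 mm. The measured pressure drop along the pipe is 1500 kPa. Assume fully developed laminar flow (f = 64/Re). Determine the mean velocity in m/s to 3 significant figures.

V ≈ 2.84 m/s

For laminar flow, f = 64/Re with Re = ρVD/μ, so Darcy-Weisbach reduces to ΔP = 32μLV/D². Solving for V: V = ΔP·D²/(32μL) = 1.5e+06·(0.269)²/(32·1.17·1020) = 2.842 m/s.
Check: Re = ρVD/μ = 1250·2.842·0.269/1.17 = 816.8 < 2300, so the laminar assumption holds.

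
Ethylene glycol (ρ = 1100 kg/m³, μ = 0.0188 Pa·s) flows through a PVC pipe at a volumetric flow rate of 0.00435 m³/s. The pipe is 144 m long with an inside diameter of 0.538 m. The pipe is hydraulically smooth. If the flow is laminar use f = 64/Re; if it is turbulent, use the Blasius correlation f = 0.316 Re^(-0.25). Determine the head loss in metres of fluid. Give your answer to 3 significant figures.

h_f ≈ 5.31×10^-4 m

Cross-sectional area A = πD²/4 = π(0.538)²/4 = 0.2273 m²; mean velocity V = Q/A = 0.00435/0.2273 = 0.01914 m/s.
Reynolds number Re = ρVD/μ = 1100 · 0.01914 · 0.538 / 0.0188 = 602.4.
Re < 2300 → laminar flow, so f = 64/Re = 64/602.4 = 0.1062 (the turbulent correlation is not needed).
Darcy-Weisbach: ΔP = f(L/D)(ρV²/2) = 0.1062·(144/0.538)·(1100·0.01914²/2) = 0.1062·267.7·0.2014 = 5.727 Pa.
Head loss h_f = ΔP/(ρg) = 5.727/(1100·9.81) = 5.31×10^-4 m.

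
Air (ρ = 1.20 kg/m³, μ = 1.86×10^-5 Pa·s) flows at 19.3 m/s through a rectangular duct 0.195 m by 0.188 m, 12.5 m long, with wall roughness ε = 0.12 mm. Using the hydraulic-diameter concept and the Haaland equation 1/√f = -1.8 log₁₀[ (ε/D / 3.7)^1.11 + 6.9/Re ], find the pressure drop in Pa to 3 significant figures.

ΔP ≈ 278 Pa

Hydraulic diameter D_h = 4A/P = 4·(0.195·0.188)/(2·(0.195+0.188)) = 0.1466/0.766 = 0.1914 m.
Re = ρVD_h/μ = 1.2·19.3·0.1914/1.86e-05 = 2.384e+05.
ε/D_h = 0.00012/0.1914 = 0.000627; Haaland gives 1/√f = -1.8 log₁₀[6.52e-05+2.89e-05] = 7.247, so f = 0.01904.
ΔP = f(L/D_h)(ρV²/2) = 0.01904·12.5/0.1914·223.5 = 277.8 Pa.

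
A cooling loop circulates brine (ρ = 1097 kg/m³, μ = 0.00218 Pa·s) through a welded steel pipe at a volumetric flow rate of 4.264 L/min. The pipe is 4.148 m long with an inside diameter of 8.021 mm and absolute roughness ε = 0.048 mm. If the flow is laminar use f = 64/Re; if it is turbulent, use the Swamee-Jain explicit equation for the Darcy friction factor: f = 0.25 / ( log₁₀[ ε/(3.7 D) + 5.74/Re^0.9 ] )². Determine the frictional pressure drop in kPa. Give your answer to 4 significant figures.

ΔP ≈ 24.43 kPa

Q = 4.264 L/min = 4.264/60000 = 7.107e-05 m³/s.
Cross-sectional area A = πD²/4 = π(0.008021)²/4 = 5.053e-05 m²; mean velocity V = Q/A = 7.107e-05/5.053e-05 = 1.406 m/s.
Reynolds number Re = ρVD/μ = 1097 · 1.406 · 0.008021 / 0.00218 = 5677.
Re > 4000 → turbulent. Relative roughness ε/D = 4.8e-05/0.008021 = 0.00598. Swamee-Jain: f = 0.25/(log₁₀[0.00598/3.7 + 5.74/5677^0.9])² = 0.25/(log₁₀[0.00162 + 0.0024])² = 0.25/(-2.396)² = 0.04355.
Darcy-Weisbach: ΔP = f(L/D)(ρV²/2) = 0.04355·(4.148/0.008021)·(1097·1.406²/2) = 0.04355·517.1·1085 = 2.443e+04 Pa.
ΔP = 2.443e+04 Pa = 24.43 kPa.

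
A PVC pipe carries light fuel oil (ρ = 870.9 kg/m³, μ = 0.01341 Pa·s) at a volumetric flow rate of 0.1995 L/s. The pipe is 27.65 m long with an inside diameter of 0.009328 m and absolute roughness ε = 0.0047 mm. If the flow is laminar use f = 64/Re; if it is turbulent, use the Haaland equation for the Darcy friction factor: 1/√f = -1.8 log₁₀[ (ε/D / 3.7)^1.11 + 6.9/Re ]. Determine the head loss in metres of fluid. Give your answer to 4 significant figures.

h_f ≈ 46.59 m

Q = 0.1995 L/s = 0.1995/1000 = 0.0001995 m³/s.
Cross-sectional area A = πD²/4 = π(0.009328)²/4 = 6.834e-05 m²; mean velocity V = Q/A = 0.0001995/6.834e-05 = 2.919 m/s.
Reynolds number Re = ρVD/μ = 870.9 · 2.919 · 0.009328 / 0.0134 = 1768.
Re < 2300 → laminar flow, so f = 64/Re = 64/1768 = 0.03619 (the turbulent correlation is not needed).
Darcy-Weisbach: ΔP = f(L/D)(ρV²/2) = 0.03619·(27.65/0.009328)·(870.9·2.919²/2) = 0.03619·2964·3711 = 3.981e+05 Pa.
Head loss h_f = ΔP/(ρg) = 3.981e+05/(870.9·9.81) = 46.59 m.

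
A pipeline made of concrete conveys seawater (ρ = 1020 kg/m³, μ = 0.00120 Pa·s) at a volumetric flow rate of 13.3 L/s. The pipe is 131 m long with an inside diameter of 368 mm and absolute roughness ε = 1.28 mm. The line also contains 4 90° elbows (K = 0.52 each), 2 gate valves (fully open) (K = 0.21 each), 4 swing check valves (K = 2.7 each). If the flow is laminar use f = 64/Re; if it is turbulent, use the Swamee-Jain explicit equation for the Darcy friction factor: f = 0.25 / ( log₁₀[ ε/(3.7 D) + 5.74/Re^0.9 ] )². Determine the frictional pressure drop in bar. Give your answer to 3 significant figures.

Q = 13.3 L/s = 13.3/1000 = 0.0133 m³/s.
Cross-sectional area A = πD²/4 = π(0.368)²/4 = 0.1064 m²; mean velocity V = Q/A = 0.0133/0.1064 = 0.125 m/s.
Reynolds number Re = ρVD/μ = 1020 · 0.125 · 0.368 / 0.0012 = 3.911e+04.
Re > 4000 → turbulent. Relative roughness ε/D = 0.00128/0.368 = 0.00348. Swamee-Jain: f = 0.25/(log₁₀[0.00348/3.7 + 5.74/3.911e+04^0.9])² = 0.25/(log₁₀[0.00094 + 0.000422])² = 0.25/(-2.866)² = 0.03044.
Total minor-loss coefficient ΣK = 4·0.52 + 2·0.21 + 4·2.7 = 13.3.
ΔP = [f·L/D + ΣK]·(ρV²/2) = [0.03044·131/0.368 + 13.3]·(1020·0.125²/2) = [10.84 + 13.3]·7.974 = 192.5 Pa.
ΔP = 192.5 Pa = 0.00192 bar.

ΔP ≈ 0.00192 bar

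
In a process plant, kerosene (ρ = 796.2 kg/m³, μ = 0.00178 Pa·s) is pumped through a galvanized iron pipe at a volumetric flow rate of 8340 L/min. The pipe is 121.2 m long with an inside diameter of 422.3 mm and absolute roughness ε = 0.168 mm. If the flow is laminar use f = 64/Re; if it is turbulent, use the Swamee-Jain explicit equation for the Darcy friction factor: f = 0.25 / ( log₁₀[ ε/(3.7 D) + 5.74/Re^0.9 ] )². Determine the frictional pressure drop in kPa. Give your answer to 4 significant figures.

ΔP ≈ 2.081 kPa

Q = 8340 L/min = 8340/60000 = 0.139 m³/s.
Cross-sectional area A = πD²/4 = π(0.4223)²/4 = 0.1401 m²; mean velocity V = Q/A = 0.139/0.1401 = 0.9924 m/s.
Reynolds number Re = ρVD/μ = 796.2 · 0.9924 · 0.4223 / 0.00178 = 1.875e+05.
Re > 4000 → turbulent. Relative roughness ε/D = 0.000168/0.4223 = 0.000398. Swamee-Jain: f = 0.25/(log₁₀[0.000398/3.7 + 5.74/1.875e+05^0.9])² = 0.25/(log₁₀[0.000108 + 0.000103])² = 0.25/(-3.676)² = 0.0185.
Darcy-Weisbach: ΔP = f(L/D)(ρV²/2) = 0.0185·(121.2/0.4223)·(796.2·0.9924²/2) = 0.0185·287·392.1 = 2081 Pa.
ΔP = 2081 Pa = 2.081 kPa.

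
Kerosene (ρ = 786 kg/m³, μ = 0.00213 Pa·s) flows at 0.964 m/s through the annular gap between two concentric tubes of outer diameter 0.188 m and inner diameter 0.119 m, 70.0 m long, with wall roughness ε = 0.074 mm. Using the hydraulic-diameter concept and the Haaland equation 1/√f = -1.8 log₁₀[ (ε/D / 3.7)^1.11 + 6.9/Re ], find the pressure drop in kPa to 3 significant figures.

Hydraulic diameter D_h = 4A/P = D_o - D_i = 0.188 - 0.119 = 0.069 m.
Re = ρVD_h/μ = 786·0.964·0.069/0.00213 = 2.455e+04.
ε/D_h = 7.4e-05/0.069 = 0.00107; Haaland gives 1/√f = -1.8 log₁₀[0.000118+0.000281] = 6.117, so f = 0.02672.
ΔP = f(L/D_h)(ρV²/2) = 0.02672·70/0.069·365.2 = 9901 Pa.
ΔP = 9.90 kPa.

ΔP ≈ 9.90 kPa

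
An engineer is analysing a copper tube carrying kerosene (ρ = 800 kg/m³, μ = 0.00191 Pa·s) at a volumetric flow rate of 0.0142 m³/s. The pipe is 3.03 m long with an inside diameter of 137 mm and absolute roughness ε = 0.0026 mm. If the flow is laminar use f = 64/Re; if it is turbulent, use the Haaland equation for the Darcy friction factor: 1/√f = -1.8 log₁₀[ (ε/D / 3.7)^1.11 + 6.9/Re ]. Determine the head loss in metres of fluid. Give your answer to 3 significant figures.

Cross-sectional area A = πD²/4 = π(0.137)²/4 = 0.01474 m²; mean velocity V = Q/A = 0.0142/0.01474 = 0.9633 m/s.
Reynolds number Re = ρVD/μ = 800 · 0.9633 · 0.137 / 0.00191 = 5.528e+04.
Re > 4000 → turbulent. Relative roughness ε/D = 2.6e-06/0.137 = 1.9e-05. Haaland: 1/√f = -1.8 log₁₀[(1.9e-05/3.7)^1.11 + 6.9/5.528e+04] = -1.8 log₁₀[1.34e-06 + 0.000125] = 7.018, so f = 0.0203.
Darcy-Weisbach: ΔP = f(L/D)(ρV²/2) = 0.0203·(3.03/0.137)·(800·0.9633²/2) = 0.0203·22.12·371.2 = 166.7 Pa.
Head loss h_f = ΔP/(ρg) = 166.7/(800·9.81) = 0.0212 m.

h_f ≈ 0.0212 m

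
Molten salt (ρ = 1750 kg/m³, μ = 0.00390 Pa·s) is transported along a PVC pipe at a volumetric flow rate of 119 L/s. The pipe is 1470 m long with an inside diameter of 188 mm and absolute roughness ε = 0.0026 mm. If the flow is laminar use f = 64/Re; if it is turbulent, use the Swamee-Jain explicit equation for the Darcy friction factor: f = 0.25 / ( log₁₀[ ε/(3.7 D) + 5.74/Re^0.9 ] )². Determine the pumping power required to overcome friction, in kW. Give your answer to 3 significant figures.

P ≈ 210 kW

Q = 119 L/s = 119/1000 = 0.119 m³/s.
Cross-sectional area A = πD²/4 = π(0.188)²/4 = 0.02776 m²; mean velocity V = Q/A = 0.119/0.02776 = 4.287 m/s.
Reynolds number Re = ρVD/μ = 1750 · 4.287 · 0.188 / 0.0039 = 3.616e+05.
Re > 4000 → turbulent. Relative roughness ε/D = 2.6e-06/0.188 = 1.38e-05. Swamee-Jain: f = 0.25/(log₁₀[1.38e-05/3.7 + 5.74/3.616e+05^0.9])² = 0.25/(log₁₀[3.74e-06 + 5.71e-05])² = 0.25/(-4.216)² = 0.01407.
Darcy-Weisbach: ΔP = f(L/D)(ρV²/2) = 0.01407·(1470/0.188)·(1750·4.287²/2) = 0.01407·7819·1.608e+04 = 1.768e+06 Pa.
Pumping power P = QΔP = 0.119·1.768e+06 = 210400 W = 210 kW.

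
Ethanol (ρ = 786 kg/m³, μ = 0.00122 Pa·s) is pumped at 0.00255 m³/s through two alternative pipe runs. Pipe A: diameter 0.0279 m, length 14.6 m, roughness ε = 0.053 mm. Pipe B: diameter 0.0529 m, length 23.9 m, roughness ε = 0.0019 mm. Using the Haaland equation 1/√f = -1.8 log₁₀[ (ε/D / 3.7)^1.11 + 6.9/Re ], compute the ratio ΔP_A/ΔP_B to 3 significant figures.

ΔP_A/ΔP_B ≈ 17.2

Pipe A: V = Q/A = 0.00255/0.0006114 = 4.171 m/s; Re = 7.497e+04; ε/D = 0.0019; Haaland → f = 0.02517; ΔP_A = f(L/D)(ρV²/2) = 9.007e+04 Pa.
Pipe B: V = Q/A = 0.00255/0.002198 = 1.16 m/s; Re = 3.954e+04; ε/D = 3.59e-05; Haaland → f = 0.02193; ΔP_B = f(L/D)(ρV²/2) = 5242 Pa.
ΔP_A/ΔP_B = 9.007e+04/5242 = 17.2.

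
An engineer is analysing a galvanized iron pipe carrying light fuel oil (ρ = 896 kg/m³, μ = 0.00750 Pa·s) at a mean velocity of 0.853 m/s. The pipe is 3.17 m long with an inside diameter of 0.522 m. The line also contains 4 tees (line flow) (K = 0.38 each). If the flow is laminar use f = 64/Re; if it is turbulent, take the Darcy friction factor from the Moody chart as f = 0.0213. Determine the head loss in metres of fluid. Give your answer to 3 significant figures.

Reynolds number Re = ρVD/μ = 896 · 0.853 · 0.522 / 0.0075 = 5.319e+04.
Re > 4000 → turbulent; use the Moody-chart value f = 0.0213.
Total minor-loss coefficient ΣK = 4·0.38 = 1.52.
ΔP = [f·L/D + ΣK]·(ρV²/2) = [0.0213·3.17/0.522 + 1.52]·(896·0.853²/2) = [0.1294 + 1.52]·326 = 537.6 Pa.
Head loss h_f = ΔP/(ρg) = 537.6/(896·9.81) = 0.0612 m.

h_f ≈ 0.0612 m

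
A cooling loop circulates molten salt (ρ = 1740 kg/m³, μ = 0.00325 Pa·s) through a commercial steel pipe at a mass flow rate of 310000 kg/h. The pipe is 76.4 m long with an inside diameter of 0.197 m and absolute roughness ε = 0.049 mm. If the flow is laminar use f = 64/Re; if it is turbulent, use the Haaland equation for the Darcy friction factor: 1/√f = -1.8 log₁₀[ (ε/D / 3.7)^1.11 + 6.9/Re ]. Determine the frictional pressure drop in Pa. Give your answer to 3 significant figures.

ΔP ≈ 15600 Pa

ṁ = 310000 kg/h = 310000/3600 = 86.11 kg/s.
A = πD²/4 = π(0.197)²/4 = 0.03048 m²; mean velocity V = ṁ/(ρA) = 86.11/(1740 · 0.03048) = 1.624 m/s.
Reynolds number Re = ρVD/μ = 1740 · 1.624 · 0.197 / 0.00325 = 1.712e+05.
Re > 4000 → turbulent. Relative roughness ε/D = 4.9e-05/0.197 = 0.000249. Haaland: 1/√f = -1.8 log₁₀[(0.000249/3.7)^1.11 + 6.9/1.712e+05] = -1.8 log₁₀[2.34e-05 + 4.03e-05] = 7.553, so f = 0.01753.
Darcy-Weisbach: ΔP = f(L/D)(ρV²/2) = 0.01753·(76.4/0.197)·(1740·1.624²/2) = 0.01753·387.8·2293 = 1.559e+04 Pa.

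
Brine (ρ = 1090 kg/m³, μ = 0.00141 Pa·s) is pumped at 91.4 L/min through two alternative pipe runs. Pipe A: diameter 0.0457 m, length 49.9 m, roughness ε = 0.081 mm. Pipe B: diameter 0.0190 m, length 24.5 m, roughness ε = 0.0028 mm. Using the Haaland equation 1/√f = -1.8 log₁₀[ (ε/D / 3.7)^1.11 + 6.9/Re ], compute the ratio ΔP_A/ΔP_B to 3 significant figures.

ΔP_A/ΔP_B ≈ 0.0354

Pipe A: V = Q/A = 0.001523/0.00164 = 0.9287 m/s; Re = 3.281e+04; ε/D = 0.00177; Haaland → f = 0.02702; ΔP_A = f(L/D)(ρV²/2) = 1.387e+04 Pa.
Pipe B: V = Q/A = 0.001523/0.0002835 = 5.373 m/s; Re = 7.891e+04; ε/D = 0.000147; Haaland → f = 0.01931; ΔP_B = f(L/D)(ρV²/2) = 3.918e+05 Pa.
ΔP_A/ΔP_B = 1.387e+04/3.918e+05 = 0.0354.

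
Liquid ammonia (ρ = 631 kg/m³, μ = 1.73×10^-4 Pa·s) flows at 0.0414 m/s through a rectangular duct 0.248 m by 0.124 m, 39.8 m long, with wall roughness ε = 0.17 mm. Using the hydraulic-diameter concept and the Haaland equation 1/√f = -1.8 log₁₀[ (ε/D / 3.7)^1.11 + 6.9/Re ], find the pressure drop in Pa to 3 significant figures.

Hydraulic diameter D_h = 4A/P = 4·(0.248·0.124)/(2·(0.248+0.124)) = 0.123/0.744 = 0.1653 m.
Re = ρVD_h/μ = 631·0.0414·0.1653/0.000173 = 2.497e+04.
ε/D_h = 0.00017/0.1653 = 0.00103; Haaland gives 1/√f = -1.8 log₁₀[0.000113+0.000276] = 6.138, so f = 0.02655.
ΔP = f(L/D_h)(ρV²/2) = 0.02655·39.8/0.1653·0.5408 = 3.456 Pa.

ΔP ≈ 3.46 Pa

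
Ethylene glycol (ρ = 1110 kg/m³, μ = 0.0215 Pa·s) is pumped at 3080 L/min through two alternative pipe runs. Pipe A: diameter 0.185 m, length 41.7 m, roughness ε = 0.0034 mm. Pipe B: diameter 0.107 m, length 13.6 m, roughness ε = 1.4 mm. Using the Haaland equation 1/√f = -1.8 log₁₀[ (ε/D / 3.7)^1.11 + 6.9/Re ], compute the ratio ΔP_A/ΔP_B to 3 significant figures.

ΔP_A/ΔP_B ≈ 0.121

Pipe A: V = Q/A = 0.05133/0.02688 = 1.91 m/s; Re = 1.824e+04; ε/D = 1.84e-05; Haaland → f = 0.02638; ΔP_A = f(L/D)(ρV²/2) = 1.203e+04 Pa.
Pipe B: V = Q/A = 0.05133/0.008992 = 5.709 m/s; Re = 3.154e+04; ε/D = 0.0131; Haaland → f = 0.04317; ΔP_B = f(L/D)(ρV²/2) = 9.925e+04 Pa.
ΔP_A/ΔP_B = 1.203e+04/9.925e+04 = 0.121.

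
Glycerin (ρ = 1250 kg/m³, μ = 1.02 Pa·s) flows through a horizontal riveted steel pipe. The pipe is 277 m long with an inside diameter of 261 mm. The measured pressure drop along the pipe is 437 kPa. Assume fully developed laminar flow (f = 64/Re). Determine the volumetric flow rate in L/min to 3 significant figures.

For laminar flow, f = 64/Re with Re = ρVD/μ, so Darcy-Weisbach reduces to ΔP = 32μLV/D². Solving for V: V = ΔP·D²/(32μL) = 4.37e+05·(0.261)²/(32·1.02·277) = 3.293 m/s.
Check: Re = ρVD/μ = 1250·3.293·0.261/1.02 = 1053 < 2300, so the laminar assumption holds.
Q = V·A = 3.293·(π/4·0.261²) = 0.1762 m³/s = 10600 L/min.

Q ≈ 10600 L/min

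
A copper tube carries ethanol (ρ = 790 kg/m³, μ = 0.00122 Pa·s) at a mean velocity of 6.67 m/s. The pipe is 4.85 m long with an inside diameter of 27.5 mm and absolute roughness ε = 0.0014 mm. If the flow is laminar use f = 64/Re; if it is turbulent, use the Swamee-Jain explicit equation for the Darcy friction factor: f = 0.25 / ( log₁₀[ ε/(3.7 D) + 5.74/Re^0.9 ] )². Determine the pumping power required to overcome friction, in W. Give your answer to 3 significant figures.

Reynolds number Re = ρVD/μ = 790 · 6.67 · 0.0275 / 0.00122 = 1.188e+05.
Re > 4000 → turbulent. Relative roughness ε/D = 1.4e-06/0.0275 = 5.09e-05. Swamee-Jain: f = 0.25/(log₁₀[5.09e-05/3.7 + 5.74/1.188e+05^0.9])² = 0.25/(log₁₀[1.38e-05 + 0.000155])² = 0.25/(-3.772)² = 0.01758.
Darcy-Weisbach: ΔP = f(L/D)(ρV²/2) = 0.01758·(4.85/0.0275)·(790·6.67²/2) = 0.01758·176.4·1.757e+04 = 5.447e+04 Pa.
Q = V·A = 6.67·0.000594 = 0.003962 m³/s.
Pumping power P = QΔP = 0.003962·5.447e+04 = 215.8 W = 216 W.

P ≈ 216 W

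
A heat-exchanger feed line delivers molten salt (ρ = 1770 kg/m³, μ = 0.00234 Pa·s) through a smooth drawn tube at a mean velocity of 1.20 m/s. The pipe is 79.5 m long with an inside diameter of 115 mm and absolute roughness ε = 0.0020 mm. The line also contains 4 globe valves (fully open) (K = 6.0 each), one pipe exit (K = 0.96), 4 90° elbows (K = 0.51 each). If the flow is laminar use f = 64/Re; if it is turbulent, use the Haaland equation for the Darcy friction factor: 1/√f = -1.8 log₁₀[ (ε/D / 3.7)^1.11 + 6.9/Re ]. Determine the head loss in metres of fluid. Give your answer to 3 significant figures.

Reynolds number Re = ρVD/μ = 1770 · 1.2 · 0.115 / 0.00234 = 1.044e+05.
Re > 4000 → turbulent. Relative roughness ε/D = 2e-06/0.115 = 1.74e-05. Haaland: 1/√f = -1.8 log₁₀[(1.74e-05/3.7)^1.11 + 6.9/1.044e+05] = -1.8 log₁₀[1.22e-06 + 6.61e-05] = 7.509, so f = 0.01773.
Total minor-loss coefficient ΣK = 4·6 + 1·0.96 + 4·0.51 = 27.
ΔP = [f·L/D + ΣK]·(ρV²/2) = [0.01773·79.5/0.115 + 27]·(1770·1.2²/2) = [12.26 + 27]·1274 = 5.003e+04 Pa.
Head loss h_f = ΔP/(ρg) = 5.003e+04/(1770·9.81) = 2.88 m.

h_f ≈ 2.88 m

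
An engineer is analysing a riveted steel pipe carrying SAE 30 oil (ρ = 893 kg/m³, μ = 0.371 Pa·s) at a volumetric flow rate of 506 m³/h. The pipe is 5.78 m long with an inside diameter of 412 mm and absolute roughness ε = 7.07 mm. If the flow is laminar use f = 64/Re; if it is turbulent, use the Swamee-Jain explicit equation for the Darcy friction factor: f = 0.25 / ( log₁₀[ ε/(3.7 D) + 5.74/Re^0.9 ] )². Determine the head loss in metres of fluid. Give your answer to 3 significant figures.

Q = 506 m³/h = 506/3600 = 0.1406 m³/s.
Cross-sectional area A = πD²/4 = π(0.412)²/4 = 0.1333 m²; mean velocity V = Q/A = 0.1406/0.1333 = 1.054 m/s.
Reynolds number Re = ρVD/μ = 893 · 1.054 · 0.412 / 0.371 = 1046.
Re < 2300 → laminar flow, so f = 64/Re = 64/1046 = 0.06121 (the turbulent correlation is not needed).
Darcy-Weisbach: ΔP = f(L/D)(ρV²/2) = 0.06121·(5.78/0.412)·(893·1.054²/2) = 0.06121·14.03·496.3 = 426.2 Pa.
Head loss h_f = ΔP/(ρg) = 426.2/(893·9.81) = 0.0487 m.

h_f ≈ 0.0487 m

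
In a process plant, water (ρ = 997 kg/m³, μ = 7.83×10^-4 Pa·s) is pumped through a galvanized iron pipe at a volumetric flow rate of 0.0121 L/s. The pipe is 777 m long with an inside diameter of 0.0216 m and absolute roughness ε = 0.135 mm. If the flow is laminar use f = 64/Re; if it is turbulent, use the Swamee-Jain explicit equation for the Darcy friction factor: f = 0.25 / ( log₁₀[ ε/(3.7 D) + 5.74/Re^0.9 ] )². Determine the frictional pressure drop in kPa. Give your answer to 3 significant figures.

Q = 0.0121 L/s = 0.0121/1000 = 1.21e-05 m³/s.
Cross-sectional area A = πD²/4 = π(0.0216)²/4 = 0.0003664 m²; mean velocity V = Q/A = 1.21e-05/0.0003664 = 0.03302 m/s.
Reynolds number Re = ρVD/μ = 997 · 0.03302 · 0.0216 / 0.000783 = 908.2.
Re < 2300 → laminar flow, so f = 64/Re = 64/908.2 = 0.07047 (the turbulent correlation is not needed).
Darcy-Weisbach: ΔP = f(L/D)(ρV²/2) = 0.07047·(777/0.0216)·(997·0.03302²/2) = 0.07047·3.597e+04·0.5436 = 1378 Pa.
ΔP = 1378 Pa = 1.38 kPa.

ΔP ≈ 1.38 kPa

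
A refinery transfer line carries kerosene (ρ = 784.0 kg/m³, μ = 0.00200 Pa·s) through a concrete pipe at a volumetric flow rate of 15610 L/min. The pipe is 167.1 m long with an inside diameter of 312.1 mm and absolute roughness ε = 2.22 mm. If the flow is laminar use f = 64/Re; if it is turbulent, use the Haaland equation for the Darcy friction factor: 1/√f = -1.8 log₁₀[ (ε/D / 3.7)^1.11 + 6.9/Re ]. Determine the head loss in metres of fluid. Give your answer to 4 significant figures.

h_f ≈ 10.77 m

Q = 15610 L/min = 15610/60000 = 0.2602 m³/s.
Cross-sectional area A = πD²/4 = π(0.3121)²/4 = 0.0765 m²; mean velocity V = Q/A = 0.2602/0.0765 = 3.401 m/s.
Reynolds number Re = ρVD/μ = 784 · 3.401 · 0.3121 / 0.002 = 4.161e+05.
Re > 4000 → turbulent. Relative roughness ε/D = 0.00222/0.3121 = 0.00711. Haaland: 1/√f = -1.8 log₁₀[(0.00711/3.7)^1.11 + 6.9/4.161e+05] = -1.8 log₁₀[0.000966 + 1.66e-05] = 5.414, so f = 0.03412.
Darcy-Weisbach: ΔP = f(L/D)(ρV²/2) = 0.03412·(167.1/0.3121)·(784·3.401²/2) = 0.03412·535.4·4534 = 8.282e+04 Pa.
Head loss h_f = ΔP/(ρg) = 8.282e+04/(784·9.81) = 10.77 m.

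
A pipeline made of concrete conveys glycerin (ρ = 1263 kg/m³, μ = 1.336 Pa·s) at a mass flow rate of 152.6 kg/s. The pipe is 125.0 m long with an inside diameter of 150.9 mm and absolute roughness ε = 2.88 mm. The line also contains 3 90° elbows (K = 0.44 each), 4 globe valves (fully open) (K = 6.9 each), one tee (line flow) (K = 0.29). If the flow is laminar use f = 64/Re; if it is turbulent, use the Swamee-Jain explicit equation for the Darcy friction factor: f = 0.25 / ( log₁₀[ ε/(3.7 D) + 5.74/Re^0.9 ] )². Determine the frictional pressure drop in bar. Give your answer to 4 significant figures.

A = πD²/4 = π(0.1509)²/4 = 0.01788 m²; mean velocity V = ṁ/(ρA) = 152.6/(1263 · 0.01788) = 6.756 m/s.
Reynolds number Re = ρVD/μ = 1263 · 6.756 · 0.1509 / 1.34 = 963.8.
Re < 2300 → laminar flow, so f = 64/Re = 64/963.8 = 0.06641 (the turbulent correlation is not needed).
Total minor-loss coefficient ΣK = 3·0.44 + 4·6.9 + 1·0.29 = 29.2.
ΔP = [f·L/D + ΣK]·(ρV²/2) = [0.06641·125/0.1509 + 29.2]·(1263·6.756²/2) = [55.01 + 29.2]·2.882e+04 = 2.427e+06 Pa.
ΔP = 2.427e+06 Pa = 24.27 bar.

ΔP ≈ 24.27 bar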